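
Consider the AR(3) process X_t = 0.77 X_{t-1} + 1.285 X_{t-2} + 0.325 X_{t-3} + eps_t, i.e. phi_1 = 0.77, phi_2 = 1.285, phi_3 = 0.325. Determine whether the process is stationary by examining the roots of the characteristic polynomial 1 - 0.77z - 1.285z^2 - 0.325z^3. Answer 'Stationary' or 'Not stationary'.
\text{Not stationary}

The AR(p) characteristic polynomial is P(z) = 1 - 0.77z - 1.285z^2 - 0.325z^3.
Stationarity requires all roots to lie outside the unit circle, i.e. |z| > 1 for every root.
Degree 3: look for a simple real root z0 first, then factor out (1 - z/z0) and solve the remaining quadratic.
Testing z0 = -2: P(-2) = 1 + (-0.77)(-2) + (-1.285)(-2)^2 + (-0.325)(-2)^3
  = 1 + (1.54) + (-5.14) + (2.6) = 0.  So z_0 = -2 is a root, |z_0| = 2.
Divide out the factor (1 + 0.5 z) = (1 - z/z0) (since 1/z0 = -0.5):
  P(z) = (1 + 0.5 z)(1 + (-1.27) z + (-0.65) z^2)
  [check: z-coef -1.27 - (-0.5) = -0.77; z^2-coef -0.65 - (-0.5)(-1.27) = -1.285; z^3-coef -(-0.5)(-0.65) = -0.325.]
Remaining roots from the quadratic factor 1 + (-1.27) z + (-0.65) z^2:
  Set 1 + (-1.27) z + (-0.65) z^2 = 0, i.e. a z^2 + b z + c = 0 with a = -0.65, b = -1.27, c = 1.
  Discriminant D = b^2 - 4ac = (-1.27)^2 - 4*(-0.65)*1 = 1.6129 - (-2.6) = 4.2129.
  D >= 0, so the roots are real: z = (-b +/- sqrt(D)) / (2a) = (1.27 +/- 2.052535) / (-1.3).
    z_1 = (1.27 + 2.052535) / (-1.3) = -2.5558,   |z_1| = 2.5558.
    z_2 = (1.27 - 2.052535) / (-1.3) = 0.602,   |z_2| = 0.602.
Moduli of all roots: 2.0000, 2.5558, 0.6020.
All moduli strictly greater than 1? No.
Verdict: Not stationary.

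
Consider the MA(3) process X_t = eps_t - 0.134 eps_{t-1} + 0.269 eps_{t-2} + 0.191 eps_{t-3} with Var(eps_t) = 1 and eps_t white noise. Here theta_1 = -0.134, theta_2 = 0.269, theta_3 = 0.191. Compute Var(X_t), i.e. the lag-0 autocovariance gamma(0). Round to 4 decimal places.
\gamma(0) = 1.1268

For an MA(q) process X_t = eps_t + sum_i theta_i eps_{t-i} with
Var(eps_t) = sigma^2, the variance is
  gamma(0) = sigma^2 * (1 + sum_i theta_i^2).
  sum_i theta_i^2 = (-0.134)^2 + (0.269)^2 + (0.191)^2 = 0.017956 + 0.072361 + 0.036481 = 0.126798.
  gamma(0) = 1 * (1 + 0.126798) = 1 * 1.126798 = 1.126798, which rounds to 1.1268.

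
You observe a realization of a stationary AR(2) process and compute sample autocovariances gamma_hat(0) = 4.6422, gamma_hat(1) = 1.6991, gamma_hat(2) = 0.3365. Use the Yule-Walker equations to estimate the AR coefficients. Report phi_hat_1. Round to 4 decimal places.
\hat\phi_{1} = 0.3920

The Yule-Walker equations for an AR(p) process read, in matrix form,
  Gamma_p phi = r_p,   with   (Gamma_p)_{ij} = gamma(|i - j|),
                       (r_p)_i = gamma(i),   i,j = 1..p.
Substitute the sample gammas (Toeplitz matrix and right-hand side of size 2):
  Gamma_p = [[4.6422, 1.6991], [1.6991, 4.6422]]
  r_p     = [1.6991, 0.3365]
Written out:
  4.6422 phi_1 + 1.6991 phi_2 = 1.6991
  1.6991 phi_1 + 4.6422 phi_2 = 0.3365
Solve by Cramer's rule:
  det = gamma(0)^2 - gamma(1)^2 = (4.6422)^2 - (1.6991)^2 = 21.55002084 - 2.88694081 = 18.66308003
  phi_hat_1 = [gamma(1) gamma(0) - gamma(1) gamma(2)] / det = [(1.6991)(4.6422) - (1.6991)(0.3365)] / 18.66308003 = 7.31581487 / 18.66308003 = 0.392
  phi_hat_2 = [gamma(0) gamma(2) - gamma(1)^2] / det = [(4.6422)(0.3365) - (1.6991)^2] / 18.66308003 = -1.32484051 / 18.66308003 = -0.071
So phi_hat = [0.3920, -0.0710].
Therefore phi_hat_1 = 0.3920.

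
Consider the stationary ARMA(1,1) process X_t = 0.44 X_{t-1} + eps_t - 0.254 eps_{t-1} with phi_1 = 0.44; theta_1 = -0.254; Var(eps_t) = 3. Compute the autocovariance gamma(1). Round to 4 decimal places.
\gamma(1) = 0.6146

Multiply the model equation by X_{t-k} and take expectations. With theta_0 = psi_0 = 1 and psi_j the MA(infinity) weights, this gives
  gamma(k) - sum_i phi_i gamma(k-i) = c_k,
  c_k = sigma^2 * sum_{j=k..q} theta_j psi_{j-k}   (c_k = 0 for k > q),
using gamma(-m) = gamma(m).
psi-weights needed (psi_j = theta_j + sum_i phi_i psi_{j-i}):
  psi_1 = theta_1 + phi_1 = -0.254 + (0.44) = 0.186
Right-hand sides:
  c_0 = sigma^2 (1 + theta_1 psi_1) = 3 * (1 + (-0.254)(0.186)) = 3 * 0.952756 = 2.858268
  c_1 = sigma^2 theta_1 = 3 * (-0.254) = -0.762
  c_2 = 0
Equations for k = 0 and k = 1 (AR order 1):
  gamma(0) = phi_1 gamma(1) + c_0
  gamma(1) = phi_1 gamma(0) + c_1
Substituting the second into the first: gamma(0) (1 - phi_1^2) = c_0 + phi_1 c_1, so
  gamma(0) = (c_0 + phi_1 c_1) / (1 - phi_1^2) = (2.858268 + (0.44)(-0.762)) / (1 - (0.44)^2) = 2.522988 / 0.8064 = 3.128705.
  gamma(1) = phi_1 gamma(0) + c_1 = (0.44)(3.128705) + (-0.762) = 0.61463.
Therefore gamma(1) = 0.6146 (to 4 decimal places).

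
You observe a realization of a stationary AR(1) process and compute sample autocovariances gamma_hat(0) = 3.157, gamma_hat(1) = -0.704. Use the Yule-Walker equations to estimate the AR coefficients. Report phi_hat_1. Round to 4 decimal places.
\hat\phi_{1} = -0.2230

The Yule-Walker equations for an AR(p) process read, in matrix form,
  Gamma_p phi = r_p,   with   (Gamma_p)_{ij} = gamma(|i - j|),
                       (r_p)_i = gamma(i),   i,j = 1..p.
Substitute the sample gammas (Toeplitz matrix and right-hand side of size 1):
  Gamma_p = [[3.157]]
  r_p     = [-0.704]
With p = 1 this is the single equation gamma(0) phi_1 = gamma(1):
  phi_hat_1 = gamma(1) / gamma(0) = -0.704 / 3.157 = -0.2230.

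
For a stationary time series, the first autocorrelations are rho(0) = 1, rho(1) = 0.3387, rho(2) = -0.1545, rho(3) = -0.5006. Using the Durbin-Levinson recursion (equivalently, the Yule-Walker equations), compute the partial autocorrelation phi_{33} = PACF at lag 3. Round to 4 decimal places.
\phi_{33} = -0.4099

The PACF at lag k is phi_{kk}, the last component of the solution
to the Yule-Walker system G_k phi = r_k where
  (G_k)_{ij} = rho(|i - j|), (r_k)_i = rho(i), i,j = 1..k.
Equivalently, Durbin-Levinson gives phi_{kk} iteratively:
  phi_{11} = rho(1)
  phi_{kk} = [rho(k) - sum_{j=1..k-1} phi_{k-1,j} rho(k-j)]
            / [1 - sum_{j=1..k-1} phi_{k-1,j} rho(j)],
  phi_{k,j} = phi_{k-1,j} - phi_{kk} phi_{k-1,k-j},  j = 1..k-1.
Step k = 1:
  phi_11 = rho(1) = 0.3387.
Step k = 2:
  phi_22 = [rho(2) - phi_11 rho(1)] / [1 - phi_11 rho(1)] = [-0.1545 - (0.3387)(0.3387)] / [1 - (0.3387)(0.3387)]
         = -0.26921769 / 0.88528231 = -0.304104.
  Update: phi_21 = phi_11 - phi_22 phi_11 = 0.3387 - (-0.304104)(0.3387) = 0.4417.
Step k = 3:
  phi_33 = [rho(3) - phi_21 rho(2) - phi_22 rho(1)] / [1 - phi_21 rho(1) - phi_22 rho(2)]
    numerator   = -0.5006 - (0.4417)(-0.1545) - (-0.304104)(0.3387) = -0.32935741
    denominator = 1 - (0.4417)(0.3387) - (-0.304104)(-0.1545) = 0.80341219
  phi_33 = -0.32935741 / 0.80341219 = -0.4099.
Therefore phi_{33} = -0.4099.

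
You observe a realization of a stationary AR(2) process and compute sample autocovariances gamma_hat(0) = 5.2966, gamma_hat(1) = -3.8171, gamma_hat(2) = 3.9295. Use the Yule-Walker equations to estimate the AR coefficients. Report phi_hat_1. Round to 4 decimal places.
\hat\phi_{1} = -0.3870

The Yule-Walker equations for an AR(p) process read, in matrix form,
  Gamma_p phi = r_p,   with   (Gamma_p)_{ij} = gamma(|i - j|),
                       (r_p)_i = gamma(i),   i,j = 1..p.
Substitute the sample gammas (Toeplitz matrix and right-hand side of size 2):
  Gamma_p = [[5.2966, -3.8171], [-3.8171, 5.2966]]
  r_p     = [-3.8171, 3.9295]
Written out:
  5.2966 phi_1 - 3.8171 phi_2 = -3.8171
  -3.8171 phi_1 + 5.2966 phi_2 = 3.9295
Solve by Cramer's rule:
  det = gamma(0)^2 - gamma(1)^2 = (5.2966)^2 - (-3.8171)^2 = 28.05397156 - 14.57025241 = 13.48371915
  phi_hat_1 = [gamma(1) gamma(0) - gamma(1) gamma(2)] / det = [(-3.8171)(5.2966) - (-3.8171)(3.9295)] / 13.48371915 = -5.21835741 / 13.48371915 = -0.387
  phi_hat_2 = [gamma(0) gamma(2) - gamma(1)^2] / det = [(5.2966)(3.9295) - (-3.8171)^2] / 13.48371915 = 6.24273729 / 13.48371915 = 0.463
So phi_hat = [-0.3870, 0.4630].
Therefore phi_hat_1 = -0.3870.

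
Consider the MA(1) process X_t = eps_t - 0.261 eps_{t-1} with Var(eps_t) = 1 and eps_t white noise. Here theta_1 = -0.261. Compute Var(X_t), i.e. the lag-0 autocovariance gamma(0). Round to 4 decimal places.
\gamma(0) = 1.0681

For an MA(q) process X_t = eps_t + sum_i theta_i eps_{t-i} with
Var(eps_t) = sigma^2, the variance is
  gamma(0) = sigma^2 * (1 + sum_i theta_i^2).
  sum_i theta_i^2 = (-0.261)^2 = 0.068121.
  gamma(0) = 1 * (1 + 0.068121) = 1 * 1.068121 = 1.068121, which rounds to 1.0681.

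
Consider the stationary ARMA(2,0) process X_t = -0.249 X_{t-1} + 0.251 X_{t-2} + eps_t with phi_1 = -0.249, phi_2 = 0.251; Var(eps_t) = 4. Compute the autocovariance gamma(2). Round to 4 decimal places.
\gamma(2) = 1.6019

Multiply the model equation by X_{t-k} and take expectations. With theta_0 = psi_0 = 1 and psi_j the MA(infinity) weights, this gives
  gamma(k) - sum_i phi_i gamma(k-i) = c_k,
  c_k = sigma^2 * sum_{j=k..q} theta_j psi_{j-k}   (c_k = 0 for k > q),
using gamma(-m) = gamma(m).
Pure AR (q = 0): c_0 = sigma^2 = 4, c_k = 0 for k >= 1.
Equations for k = 0, 1, 2 (AR order 2, c_2 = 0):
  (E0) gamma(0) = phi_1 gamma(1) + phi_2 gamma(2) + c_0
  (E1) gamma(1) = phi_1 gamma(0) + phi_2 gamma(1) + c_1
  (E2) gamma(2) = phi_1 gamma(1) + phi_2 gamma(0)
From (E1): gamma(1) = A gamma(0) + B with
  A = phi_1 / (1 - phi_2) = -0.249 / 0.749 = -0.332443,   B = c_1 / (1 - phi_2) = 0 / 0.749 = 0.
Insert (E2) into (E0): gamma(0) (1 - phi_2^2) = phi_1 (1 + phi_2) gamma(1) + c_0.
  phi_1 (1 + phi_2) = (-0.249)(1.251) = -0.311499,   1 - phi_2^2 = 0.936999.
Replace gamma(1) by A gamma(0) + B and collect gamma(0):
  gamma(0) [0.936999 - (-0.311499)(-0.332443)] = c_0 = 4
  gamma(0) * 0.833443 = 4
  gamma(0) = 4 / 0.833443 = 4.799367.
  gamma(1) = A gamma(0) = (-0.332443)(4.799367) = -1.595517.
  gamma(2) = phi_1 gamma(1) + phi_2 gamma(0) = (-0.249)(-1.595517) + (0.251)(4.799367) = 1.601925.
Therefore gamma(2) = 1.6019 (to 4 decimal places).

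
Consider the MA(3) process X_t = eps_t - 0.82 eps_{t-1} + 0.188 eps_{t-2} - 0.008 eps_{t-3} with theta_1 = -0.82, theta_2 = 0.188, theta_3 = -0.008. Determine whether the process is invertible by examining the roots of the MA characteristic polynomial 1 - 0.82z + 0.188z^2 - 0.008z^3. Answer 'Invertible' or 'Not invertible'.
\text{Invertible}

The MA(q) characteristic polynomial is P(z) = 1 - 0.82z + 0.188z^2 - 0.008z^3.
Invertibility requires all roots to lie outside the unit circle, i.e. |z| > 1 for every root.
Degree 3: look for a simple real root z0 first, then factor out (1 - z/z0) and solve the remaining quadratic.
Testing z0 = 2.5: P(2.5) = 1 + (-0.82)(2.5) + (0.188)(2.5)^2 + (-0.008)(2.5)^3
  = 1 + (-2.05) + (1.175) + (-0.125) = 0.  So z_0 = 2.5 is a root, |z_0| = 2.5.
Divide out the factor (1 - 0.4 z) = (1 - z/z0) (since 1/z0 = 0.4):
  P(z) = (1 - 0.4 z)(1 + (-0.42) z + (0.02) z^2)
  [check: z-coef -0.42 - (0.4) = -0.82; z^2-coef 0.02 - (0.4)(-0.42) = 0.188; z^3-coef -(0.4)(0.02) = -0.008.]
Remaining roots from the quadratic factor 1 + (-0.42) z + (0.02) z^2:
  Set 1 + (-0.42) z + (0.02) z^2 = 0, i.e. a z^2 + b z + c = 0 with a = 0.02, b = -0.42, c = 1.
  Discriminant D = b^2 - 4ac = (-0.42)^2 - 4*(0.02)*1 = 0.1764 - (0.08) = 0.0964.
  D >= 0, so the roots are real: z = (-b +/- sqrt(D)) / (2a) = (0.42 +/- 0.310483) / (0.04).
    z_1 = (0.42 + 0.310483) / (0.04) = 18.2621,   |z_1| = 18.2621.
    z_2 = (0.42 - 0.310483) / (0.04) = 2.7379,   |z_2| = 2.7379.
Moduli of all roots: 2.5000, 18.2621, 2.7379.
All moduli strictly greater than 1? Yes.
Verdict: Invertible.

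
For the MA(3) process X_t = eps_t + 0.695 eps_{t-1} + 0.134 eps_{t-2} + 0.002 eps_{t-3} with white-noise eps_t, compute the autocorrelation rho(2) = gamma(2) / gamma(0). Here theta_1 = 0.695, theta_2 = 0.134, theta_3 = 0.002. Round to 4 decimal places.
\rho(2) = 0.0902

For an MA(q) process with theta_0 = 1, the autocovariance is
  gamma(k) = sigma^2 * sum_{i=0..q-k} theta_i * theta_{i+k},
and rho(k) = gamma(k) / gamma(0). Sigma^2 cancels.
  numerator   = (1)*(0.134) + (0.695)*(0.002) = 0.13539.
  denominator = (1)^2 + (0.695)^2 + (0.134)^2 + (0.002)^2 = 1.500985.
  rho(2) = 0.13539 / 1.500985 = 0.0902.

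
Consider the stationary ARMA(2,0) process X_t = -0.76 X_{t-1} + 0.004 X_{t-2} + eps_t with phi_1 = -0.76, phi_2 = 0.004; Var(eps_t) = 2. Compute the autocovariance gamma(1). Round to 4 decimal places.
\gamma(1) = -3.6532

Multiply the model equation by X_{t-k} and take expectations. With theta_0 = psi_0 = 1 and psi_j the MA(infinity) weights, this gives
  gamma(k) - sum_i phi_i gamma(k-i) = c_k,
  c_k = sigma^2 * sum_{j=k..q} theta_j psi_{j-k}   (c_k = 0 for k > q),
using gamma(-m) = gamma(m).
Pure AR (q = 0): c_0 = sigma^2 = 2, c_k = 0 for k >= 1.
Equations for k = 0, 1, 2 (AR order 2, c_2 = 0):
  (E0) gamma(0) = phi_1 gamma(1) + phi_2 gamma(2) + c_0
  (E1) gamma(1) = phi_1 gamma(0) + phi_2 gamma(1) + c_1
  (E2) gamma(2) = phi_1 gamma(1) + phi_2 gamma(0)
From (E1): gamma(1) = A gamma(0) + B with
  A = phi_1 / (1 - phi_2) = -0.76 / 0.996 = -0.763052,   B = c_1 / (1 - phi_2) = 0 / 0.996 = 0.
Insert (E2) into (E0): gamma(0) (1 - phi_2^2) = phi_1 (1 + phi_2) gamma(1) + c_0.
  phi_1 (1 + phi_2) = (-0.76)(1.004) = -0.76304,   1 - phi_2^2 = 0.999984.
Replace gamma(1) by A gamma(0) + B and collect gamma(0):
  gamma(0) [0.999984 - (-0.76304)(-0.763052)] = c_0 = 2
  gamma(0) * 0.417745 = 2
  gamma(0) = 2 / 0.417745 = 4.787614.
  gamma(1) = A gamma(0) = (-0.763052)(4.787614) = -3.653199.
Therefore gamma(1) = -3.6532 (to 4 decimal places).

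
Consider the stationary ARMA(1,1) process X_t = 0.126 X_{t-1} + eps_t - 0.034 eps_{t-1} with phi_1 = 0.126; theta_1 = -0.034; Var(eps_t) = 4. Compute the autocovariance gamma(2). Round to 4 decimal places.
\gamma(2) = 0.0469

Multiply the model equation by X_{t-k} and take expectations. With theta_0 = psi_0 = 1 and psi_j the MA(infinity) weights, this gives
  gamma(k) - sum_i phi_i gamma(k-i) = c_k,
  c_k = sigma^2 * sum_{j=k..q} theta_j psi_{j-k}   (c_k = 0 for k > q),
using gamma(-m) = gamma(m).
psi-weights needed (psi_j = theta_j + sum_i phi_i psi_{j-i}):
  psi_1 = theta_1 + phi_1 = -0.034 + (0.126) = 0.092
Right-hand sides:
  c_0 = sigma^2 (1 + theta_1 psi_1) = 4 * (1 + (-0.034)(0.092)) = 4 * 0.996872 = 3.987488
  c_1 = sigma^2 theta_1 = 4 * (-0.034) = -0.136
  c_2 = 0
Equations for k = 0 and k = 1 (AR order 1):
  gamma(0) = phi_1 gamma(1) + c_0
  gamma(1) = phi_1 gamma(0) + c_1
Substituting the second into the first: gamma(0) (1 - phi_1^2) = c_0 + phi_1 c_1, so
  gamma(0) = (c_0 + phi_1 c_1) / (1 - phi_1^2) = (3.987488 + (0.126)(-0.136)) / (1 - (0.126)^2) = 3.970352 / 0.984124 = 4.034402.
  gamma(1) = phi_1 gamma(0) + c_1 = (0.126)(4.034402) + (-0.136) = 0.372335.
For k = 2 (> q): gamma(2) = phi_1 gamma(1) = (0.126)(0.372335) = 0.046914.
Therefore gamma(2) = 0.0469 (to 4 decimal places).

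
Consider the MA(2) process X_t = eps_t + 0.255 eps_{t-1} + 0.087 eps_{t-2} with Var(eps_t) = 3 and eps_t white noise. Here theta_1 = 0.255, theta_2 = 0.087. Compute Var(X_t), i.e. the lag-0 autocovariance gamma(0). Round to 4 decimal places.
\gamma(0) = 3.2178

For an MA(q) process X_t = eps_t + sum_i theta_i eps_{t-i} with
Var(eps_t) = sigma^2, the variance is
  gamma(0) = sigma^2 * (1 + sum_i theta_i^2).
  sum_i theta_i^2 = (0.255)^2 + (0.087)^2 = 0.065025 + 0.007569 = 0.072594.
  gamma(0) = 3 * (1 + 0.072594) = 3 * 1.072594 = 3.217782, which rounds to 3.2178.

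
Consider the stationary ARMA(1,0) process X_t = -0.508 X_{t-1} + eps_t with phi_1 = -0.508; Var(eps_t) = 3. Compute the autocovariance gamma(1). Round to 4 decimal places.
\gamma(1) = -2.0541

Multiply the model equation by X_{t-k} and take expectations. With theta_0 = psi_0 = 1 and psi_j the MA(infinity) weights, this gives
  gamma(k) - sum_i phi_i gamma(k-i) = c_k,
  c_k = sigma^2 * sum_{j=k..q} theta_j psi_{j-k}   (c_k = 0 for k > q),
using gamma(-m) = gamma(m).
Pure AR (q = 0): c_0 = sigma^2 = 3, c_k = 0 for k >= 1.
Equations for k = 0 and k = 1 (AR order 1):
  gamma(0) = phi_1 gamma(1) + c_0
  gamma(1) = phi_1 gamma(0) + c_1
Substituting the second into the first: gamma(0) (1 - phi_1^2) = c_0 + phi_1 c_1, so
  gamma(0) = c_0 / (1 - phi_1^2) = 3 / (1 - (-0.508)^2) = 3 / 0.741936 = 4.043475.
  gamma(1) = phi_1 gamma(0) = (-0.508)(4.043475) = -2.054086.
Therefore gamma(1) = -2.0541 (to 4 decimal places).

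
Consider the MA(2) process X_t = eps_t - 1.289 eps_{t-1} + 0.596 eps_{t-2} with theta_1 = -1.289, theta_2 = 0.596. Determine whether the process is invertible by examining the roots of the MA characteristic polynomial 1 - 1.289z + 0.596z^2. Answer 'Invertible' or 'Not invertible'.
\text{Invertible}

The MA(q) characteristic polynomial is P(z) = 1 - 1.289z + 0.596z^2.
Invertibility requires all roots to lie outside the unit circle, i.e. |z| > 1 for every root.
Set 1 + (-1.289) z + (0.596) z^2 = 0, i.e. a z^2 + b z + c = 0 with a = 0.596, b = -1.289, c = 1.
Discriminant D = b^2 - 4ac = (-1.289)^2 - 4*(0.596)*1 = 1.661521 - (2.384) = -0.722479.
D < 0, so the roots are the complex-conjugate pair z = (-b +/- i sqrt(-D)) / (2a) = 1.0814 +/- 0.7131i.
For a conjugate pair |z|^2 = z * conj(z) = (product of roots) = c/a = 1/(0.596) = 1.677852, so |z| = sqrt(1.677852) = 1.2953 for both roots.
Moduli of all roots: 1.2953, 1.2953.
All moduli strictly greater than 1? Yes.
Verdict: Invertible.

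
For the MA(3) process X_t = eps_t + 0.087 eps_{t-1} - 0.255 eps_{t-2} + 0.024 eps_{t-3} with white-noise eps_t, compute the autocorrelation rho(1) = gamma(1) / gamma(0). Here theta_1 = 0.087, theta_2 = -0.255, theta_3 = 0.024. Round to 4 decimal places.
\rho(1) = 0.0547

For an MA(q) process with theta_0 = 1, the autocovariance is
  gamma(k) = sigma^2 * sum_{i=0..q-k} theta_i * theta_{i+k},
and rho(k) = gamma(k) / gamma(0). Sigma^2 cancels.
  numerator   = (1)*(0.087) + (0.087)*(-0.255) + (-0.255)*(0.024) = 0.058695.
  denominator = (1)^2 + (0.087)^2 + (-0.255)^2 + (0.024)^2 = 1.07317.
  rho(1) = 0.058695 / 1.07317 = 0.0547.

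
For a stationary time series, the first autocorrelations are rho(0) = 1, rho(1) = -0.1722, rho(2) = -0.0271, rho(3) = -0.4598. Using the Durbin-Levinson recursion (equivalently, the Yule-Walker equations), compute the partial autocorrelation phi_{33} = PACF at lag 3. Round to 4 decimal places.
\phi_{33} = -0.4910

The PACF at lag k is phi_{kk}, the last component of the solution
to the Yule-Walker system G_k phi = r_k where
  (G_k)_{ij} = rho(|i - j|), (r_k)_i = rho(i), i,j = 1..k.
Equivalently, Durbin-Levinson gives phi_{kk} iteratively:
  phi_{11} = rho(1)
  phi_{kk} = [rho(k) - sum_{j=1..k-1} phi_{k-1,j} rho(k-j)]
            / [1 - sum_{j=1..k-1} phi_{k-1,j} rho(j)],
  phi_{k,j} = phi_{k-1,j} - phi_{kk} phi_{k-1,k-j},  j = 1..k-1.
Step k = 1:
  phi_11 = rho(1) = -0.1722.
Step k = 2:
  phi_22 = [rho(2) - phi_11 rho(1)] / [1 - phi_11 rho(1)] = [-0.0271 - (-0.1722)(-0.1722)] / [1 - (-0.1722)(-0.1722)]
         = -0.05675284 / 0.97034716 = -0.058487.
  Update: phi_21 = phi_11 - phi_22 phi_11 = -0.1722 - (-0.058487)(-0.1722) = -0.182271.
Step k = 3:
  phi_33 = [rho(3) - phi_21 rho(2) - phi_22 rho(1)] / [1 - phi_21 rho(1) - phi_22 rho(2)]
    numerator   = -0.4598 - (-0.182271)(-0.0271) - (-0.058487)(-0.1722) = -0.47481104
    denominator = 1 - (-0.182271)(-0.1722) - (-0.058487)(-0.0271) = 0.96702785
  phi_33 = -0.47481104 / 0.96702785 = -0.491.
Therefore phi_{33} = -0.4910.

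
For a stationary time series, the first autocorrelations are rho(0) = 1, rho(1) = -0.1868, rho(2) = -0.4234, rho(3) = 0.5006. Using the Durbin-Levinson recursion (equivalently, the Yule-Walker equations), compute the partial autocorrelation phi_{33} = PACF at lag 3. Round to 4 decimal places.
\phi_{33} = 0.3950

The PACF at lag k is phi_{kk}, the last component of the solution
to the Yule-Walker system G_k phi = r_k where
  (G_k)_{ij} = rho(|i - j|), (r_k)_i = rho(i), i,j = 1..k.
Equivalently, Durbin-Levinson gives phi_{kk} iteratively:
  phi_{11} = rho(1)
  phi_{kk} = [rho(k) - sum_{j=1..k-1} phi_{k-1,j} rho(k-j)]
            / [1 - sum_{j=1..k-1} phi_{k-1,j} rho(j)],
  phi_{k,j} = phi_{k-1,j} - phi_{kk} phi_{k-1,k-j},  j = 1..k-1.
Step k = 1:
  phi_11 = rho(1) = -0.1868.
Step k = 2:
  phi_22 = [rho(2) - phi_11 rho(1)] / [1 - phi_11 rho(1)] = [-0.4234 - (-0.1868)(-0.1868)] / [1 - (-0.1868)(-0.1868)]
         = -0.45829424 / 0.96510576 = -0.474864.
  Update: phi_21 = phi_11 - phi_22 phi_11 = -0.1868 - (-0.474864)(-0.1868) = -0.275505.
Step k = 3:
  phi_33 = [rho(3) - phi_21 rho(2) - phi_22 rho(1)] / [1 - phi_21 rho(1) - phi_22 rho(2)]
    numerator   = 0.5006 - (-0.275505)(-0.4234) - (-0.474864)(-0.1868) = 0.29524669
    denominator = 1 - (-0.275505)(-0.1868) - (-0.474864)(-0.4234) = 0.7474782
  phi_33 = 0.29524669 / 0.7474782 = 0.395.
Therefore phi_{33} = 0.3950.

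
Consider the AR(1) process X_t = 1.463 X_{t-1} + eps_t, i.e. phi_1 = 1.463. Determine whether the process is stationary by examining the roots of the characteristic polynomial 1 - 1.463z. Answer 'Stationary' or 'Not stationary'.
\text{Not stationary}

The AR(p) characteristic polynomial is P(z) = 1 - 1.463z.
Stationarity requires all roots to lie outside the unit circle, i.e. |z| > 1 for every root.
This is linear in z: 1 + (-1.463) z = 0  =>  z = -1/(-1.463) = 0.683527,  |z| = 0.683527.
Moduli of all roots: 0.6835.
All moduli strictly greater than 1? No.
Verdict: Not stationary.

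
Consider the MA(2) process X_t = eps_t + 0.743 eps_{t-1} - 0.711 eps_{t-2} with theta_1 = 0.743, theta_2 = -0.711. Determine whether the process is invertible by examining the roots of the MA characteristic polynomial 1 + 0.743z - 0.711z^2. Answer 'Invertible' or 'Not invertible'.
\text{Not invertible}

The MA(q) characteristic polynomial is P(z) = 1 + 0.743z - 0.711z^2.
Invertibility requires all roots to lie outside the unit circle, i.e. |z| > 1 for every root.
Set 1 + (0.743) z + (-0.711) z^2 = 0, i.e. a z^2 + b z + c = 0 with a = -0.711, b = 0.743, c = 1.
Discriminant D = b^2 - 4ac = (0.743)^2 - 4*(-0.711)*1 = 0.552049 - (-2.844) = 3.396049.
D >= 0, so the roots are real: z = (-b +/- sqrt(D)) / (2a) = (-0.743 +/- 1.842837) / (-1.422).
  z_1 = (-0.743 + 1.842837) / (-1.422) = -0.7734,   |z_1| = 0.7734.
  z_2 = (-0.743 - 1.842837) / (-1.422) = 1.8185,   |z_2| = 1.8185.
Moduli of all roots: 0.7734, 1.8185.
All moduli strictly greater than 1? No.
Verdict: Not invertible.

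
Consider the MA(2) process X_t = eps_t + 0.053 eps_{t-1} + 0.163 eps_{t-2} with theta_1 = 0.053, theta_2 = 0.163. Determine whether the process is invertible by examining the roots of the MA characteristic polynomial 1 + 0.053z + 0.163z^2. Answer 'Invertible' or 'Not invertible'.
\text{Invertible}

The MA(q) characteristic polynomial is P(z) = 1 + 0.053z + 0.163z^2.
Invertibility requires all roots to lie outside the unit circle, i.e. |z| > 1 for every root.
Set 1 + (0.053) z + (0.163) z^2 = 0, i.e. a z^2 + b z + c = 0 with a = 0.163, b = 0.053, c = 1.
Discriminant D = b^2 - 4ac = (0.053)^2 - 4*(0.163)*1 = 0.002809 - (0.652) = -0.649191.
D < 0, so the roots are the complex-conjugate pair z = (-b +/- i sqrt(-D)) / (2a) = -0.1626 +/- 2.4715i.
For a conjugate pair |z|^2 = z * conj(z) = (product of roots) = c/a = 1/(0.163) = 6.134969, so |z| = sqrt(6.134969) = 2.4769 for both roots.
Moduli of all roots: 2.4769, 2.4769.
All moduli strictly greater than 1? Yes.
Verdict: Invertible.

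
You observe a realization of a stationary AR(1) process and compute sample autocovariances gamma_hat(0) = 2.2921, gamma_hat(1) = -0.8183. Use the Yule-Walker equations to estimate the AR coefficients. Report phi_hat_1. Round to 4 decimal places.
\hat\phi_{1} = -0.3570

The Yule-Walker equations for an AR(p) process read, in matrix form,
  Gamma_p phi = r_p,   with   (Gamma_p)_{ij} = gamma(|i - j|),
                       (r_p)_i = gamma(i),   i,j = 1..p.
Substitute the sample gammas (Toeplitz matrix and right-hand side of size 1):
  Gamma_p = [[2.2921]]
  r_p     = [-0.8183]
With p = 1 this is the single equation gamma(0) phi_1 = gamma(1):
  phi_hat_1 = gamma(1) / gamma(0) = -0.8183 / 2.2921 = -0.3570.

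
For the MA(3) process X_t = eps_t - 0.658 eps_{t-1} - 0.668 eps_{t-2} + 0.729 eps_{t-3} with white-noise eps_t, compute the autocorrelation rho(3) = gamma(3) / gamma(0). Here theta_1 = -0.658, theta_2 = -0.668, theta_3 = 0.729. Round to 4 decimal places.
\rho(3) = 0.3024

For an MA(q) process with theta_0 = 1, the autocovariance is
  gamma(k) = sigma^2 * sum_{i=0..q-k} theta_i * theta_{i+k},
and rho(k) = gamma(k) / gamma(0). Sigma^2 cancels.
  numerator   = (1)*(0.729) = 0.729.
  denominator = (1)^2 + (-0.658)^2 + (-0.668)^2 + (0.729)^2 = 2.410629.
  rho(3) = 0.729 / 2.410629 = 0.3024.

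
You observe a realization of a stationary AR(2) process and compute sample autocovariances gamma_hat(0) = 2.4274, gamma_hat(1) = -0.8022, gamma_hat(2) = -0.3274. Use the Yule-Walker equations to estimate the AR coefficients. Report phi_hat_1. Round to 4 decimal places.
\hat\phi_{1} = -0.4210

The Yule-Walker equations for an AR(p) process read, in matrix form,
  Gamma_p phi = r_p,   with   (Gamma_p)_{ij} = gamma(|i - j|),
                       (r_p)_i = gamma(i),   i,j = 1..p.
Substitute the sample gammas (Toeplitz matrix and right-hand side of size 2):
  Gamma_p = [[2.4274, -0.8022], [-0.8022, 2.4274]]
  r_p     = [-0.8022, -0.3274]
Written out:
  2.4274 phi_1 - 0.8022 phi_2 = -0.8022
  -0.8022 phi_1 + 2.4274 phi_2 = -0.3274
Solve by Cramer's rule:
  det = gamma(0)^2 - gamma(1)^2 = (2.4274)^2 - (-0.8022)^2 = 5.89227076 - 0.64352484 = 5.24874592
  phi_hat_1 = [gamma(1) gamma(0) - gamma(1) gamma(2)] / det = [(-0.8022)(2.4274) - (-0.8022)(-0.3274)] / 5.24874592 = -2.20990056 / 5.24874592 = -0.421
  phi_hat_2 = [gamma(0) gamma(2) - gamma(1)^2] / det = [(2.4274)(-0.3274) - (-0.8022)^2] / 5.24874592 = -1.4382556 / 5.24874592 = -0.274
So phi_hat = [-0.4210, -0.2740].
Therefore phi_hat_1 = -0.4210.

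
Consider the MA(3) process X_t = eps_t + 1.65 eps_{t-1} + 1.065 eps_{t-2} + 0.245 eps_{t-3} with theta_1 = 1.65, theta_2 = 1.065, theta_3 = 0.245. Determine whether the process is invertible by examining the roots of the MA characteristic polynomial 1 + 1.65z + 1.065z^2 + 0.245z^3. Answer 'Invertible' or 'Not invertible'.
\text{Invertible}

The MA(q) characteristic polynomial is P(z) = 1 + 1.65z + 1.065z^2 + 0.245z^3.
Invertibility requires all roots to lie outside the unit circle, i.e. |z| > 1 for every root.
Degree 3: look for a simple real root z0 first, then factor out (1 - z/z0) and solve the remaining quadratic.
Testing z0 = -2: P(-2) = 1 + (1.65)(-2) + (1.065)(-2)^2 + (0.245)(-2)^3
  = 1 + (-3.3) + (4.26) + (-1.96) = 0.  So z_0 = -2 is a root, |z_0| = 2.
Divide out the factor (1 + 0.5 z) = (1 - z/z0) (since 1/z0 = -0.5):
  P(z) = (1 + 0.5 z)(1 + (1.15) z + (0.49) z^2)
  [check: z-coef 1.15 - (-0.5) = 1.65; z^2-coef 0.49 - (-0.5)(1.15) = 1.065; z^3-coef -(-0.5)(0.49) = 0.245.]
Remaining roots from the quadratic factor 1 + (1.15) z + (0.49) z^2:
  Set 1 + (1.15) z + (0.49) z^2 = 0, i.e. a z^2 + b z + c = 0 with a = 0.49, b = 1.15, c = 1.
  Discriminant D = b^2 - 4ac = (1.15)^2 - 4*(0.49)*1 = 1.3225 - (1.96) = -0.6375.
  D < 0, so the roots are the complex-conjugate pair z = (-b +/- i sqrt(-D)) / (2a) = -1.1735 +/- 0.8147i.
  For a conjugate pair |z|^2 = z * conj(z) = (product of roots) = c/a = 1/(0.49) = 2.040816, so |z| = sqrt(2.040816) = 1.4286 for both roots.
Moduli of all roots: 2.0000, 1.4286, 1.4286.
All moduli strictly greater than 1? Yes.
Verdict: Invertible.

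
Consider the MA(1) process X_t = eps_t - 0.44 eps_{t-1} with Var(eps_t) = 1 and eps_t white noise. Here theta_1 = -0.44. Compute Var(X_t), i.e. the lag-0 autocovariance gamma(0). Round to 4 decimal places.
\gamma(0) = 1.1936

For an MA(q) process X_t = eps_t + sum_i theta_i eps_{t-i} with
Var(eps_t) = sigma^2, the variance is
  gamma(0) = sigma^2 * (1 + sum_i theta_i^2).
  sum_i theta_i^2 = (-0.44)^2 = 0.1936.
  gamma(0) = 1 * (1 + 0.1936) = 1 * 1.1936 = 1.1936.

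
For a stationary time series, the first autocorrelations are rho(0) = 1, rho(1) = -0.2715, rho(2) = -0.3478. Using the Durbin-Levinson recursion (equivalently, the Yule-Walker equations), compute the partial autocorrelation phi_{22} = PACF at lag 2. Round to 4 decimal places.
\phi_{22} = -0.4551

The PACF at lag k is phi_{kk}, the last component of the solution
to the Yule-Walker system G_k phi = r_k where
  (G_k)_{ij} = rho(|i - j|), (r_k)_i = rho(i), i,j = 1..k.
Equivalently, Durbin-Levinson gives phi_{kk} iteratively:
  phi_{11} = rho(1)
  phi_{kk} = [rho(k) - sum_{j=1..k-1} phi_{k-1,j} rho(k-j)]
            / [1 - sum_{j=1..k-1} phi_{k-1,j} rho(j)],
  phi_{k,j} = phi_{k-1,j} - phi_{kk} phi_{k-1,k-j},  j = 1..k-1.
Step k = 1:
  phi_11 = rho(1) = -0.2715.
Step k = 2:
  phi_22 = [rho(2) - phi_11 rho(1)] / [1 - phi_11 rho(1)] = [-0.3478 - (-0.2715)(-0.2715)] / [1 - (-0.2715)(-0.2715)]
         = -0.42151225 / 0.92628775 = -0.4551.
Therefore phi_{22} = -0.4551.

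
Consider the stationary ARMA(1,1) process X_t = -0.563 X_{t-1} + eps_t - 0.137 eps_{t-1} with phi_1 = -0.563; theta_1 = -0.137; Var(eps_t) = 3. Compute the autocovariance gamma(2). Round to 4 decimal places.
\gamma(2) = 1.8645

Multiply the model equation by X_{t-k} and take expectations. With theta_0 = psi_0 = 1 and psi_j the MA(infinity) weights, this gives
  gamma(k) - sum_i phi_i gamma(k-i) = c_k,
  c_k = sigma^2 * sum_{j=k..q} theta_j psi_{j-k}   (c_k = 0 for k > q),
using gamma(-m) = gamma(m).
psi-weights needed (psi_j = theta_j + sum_i phi_i psi_{j-i}):
  psi_1 = theta_1 + phi_1 = -0.137 + (-0.563) = -0.7
Right-hand sides:
  c_0 = sigma^2 (1 + theta_1 psi_1) = 3 * (1 + (-0.137)(-0.7)) = 3 * 1.0959 = 3.2877
  c_1 = sigma^2 theta_1 = 3 * (-0.137) = -0.411
  c_2 = 0
Equations for k = 0 and k = 1 (AR order 1):
  gamma(0) = phi_1 gamma(1) + c_0
  gamma(1) = phi_1 gamma(0) + c_1
Substituting the second into the first: gamma(0) (1 - phi_1^2) = c_0 + phi_1 c_1, so
  gamma(0) = (c_0 + phi_1 c_1) / (1 - phi_1^2) = (3.2877 + (-0.563)(-0.411)) / (1 - (-0.563)^2) = 3.519093 / 0.683031 = 5.152172.
  gamma(1) = phi_1 gamma(0) + c_1 = (-0.563)(5.152172) + (-0.411) = -3.311673.
For k = 2 (> q): gamma(2) = phi_1 gamma(1) = (-0.563)(-3.311673) = 1.864472.
Therefore gamma(2) = 1.8645 (to 4 decimal places).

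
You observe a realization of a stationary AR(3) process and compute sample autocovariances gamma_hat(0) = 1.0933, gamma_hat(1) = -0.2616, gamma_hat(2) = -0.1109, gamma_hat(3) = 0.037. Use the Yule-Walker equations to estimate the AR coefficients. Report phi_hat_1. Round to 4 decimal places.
\hat\phi_{1} = -0.2859

The Yule-Walker equations for an AR(p) process read, in matrix form,
  Gamma_p phi = r_p,   with   (Gamma_p)_{ij} = gamma(|i - j|),
                       (r_p)_i = gamma(i),   i,j = 1..p.
Substitute the sample gammas (Toeplitz matrix and right-hand side of size 3):
  Gamma_p = [[1.0933, -0.2616, -0.1109], [-0.2616, 1.0933, -0.2616], [-0.1109, -0.2616, 1.0933]]
  r_p     = [-0.2616, -0.1109, 0.037]
Written out (R1..R3):
  (R1) 1.0933 phi_1 - 0.2616 phi_2 - 0.1109 phi_3 = -0.2616
  (R2) -0.2616 phi_1 + 1.0933 phi_2 - 0.2616 phi_3 = -0.1109
  (R3) -0.1109 phi_1 - 0.2616 phi_2 + 1.0933 phi_3 = 0.037
Gaussian elimination:
  R2 <- R2 - (-0.2616/1.0933) R1 = R2 - (-0.239276) R1:  1.030706 phi_2 - 0.288136 phi_3 = -0.173494
  R3 <- R3 - (-0.1109/1.0933) R1 = R3 - (-0.101436) R1:  -0.288136 phi_2 + 1.082051 phi_3 = 0.010464
  R3 <- R3 - (-0.288136/1.030706) R2 = R3 - (-0.279552) R2:  1.001502 phi_3 = -0.038036
Back-substitution:
  phi_hat_3 = -0.038036 / 1.001502 = -0.037979
  phi_hat_2 = (-0.173494 - (-0.288136)(-0.037979)) / 1.030706 = -0.178943
  phi_hat_1 = (-0.2616 - (-0.2616)(-0.178943) - (-0.1109)(-0.037979)) / 1.0933 = -0.285945
So phi_hat = [-0.2859, -0.1789, -0.0380].
Therefore phi_hat_1 = -0.2859.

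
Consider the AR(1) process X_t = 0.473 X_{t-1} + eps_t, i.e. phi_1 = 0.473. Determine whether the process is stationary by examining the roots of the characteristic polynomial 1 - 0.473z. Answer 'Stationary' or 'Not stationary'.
\text{Stationary}

The AR(p) characteristic polynomial is P(z) = 1 - 0.473z.
Stationarity requires all roots to lie outside the unit circle, i.e. |z| > 1 for every root.
This is linear in z: 1 + (-0.473) z = 0  =>  z = -1/(-0.473) = 2.114165,  |z| = 2.114165.
Moduli of all roots: 2.1142.
All moduli strictly greater than 1? Yes.
Verdict: Stationary.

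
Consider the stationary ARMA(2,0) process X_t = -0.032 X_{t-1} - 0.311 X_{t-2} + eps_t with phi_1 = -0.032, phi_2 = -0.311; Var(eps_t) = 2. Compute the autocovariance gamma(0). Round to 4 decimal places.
\gamma(0) = 2.2155

Multiply the model equation by X_{t-k} and take expectations. With theta_0 = psi_0 = 1 and psi_j the MA(infinity) weights, this gives
  gamma(k) - sum_i phi_i gamma(k-i) = c_k,
  c_k = sigma^2 * sum_{j=k..q} theta_j psi_{j-k}   (c_k = 0 for k > q),
using gamma(-m) = gamma(m).
Pure AR (q = 0): c_0 = sigma^2 = 2, c_k = 0 for k >= 1.
Equations for k = 0, 1, 2 (AR order 2, c_2 = 0):
  (E0) gamma(0) = phi_1 gamma(1) + phi_2 gamma(2) + c_0
  (E1) gamma(1) = phi_1 gamma(0) + phi_2 gamma(1) + c_1
  (E2) gamma(2) = phi_1 gamma(1) + phi_2 gamma(0)
From (E1): gamma(1) = A gamma(0) + B with
  A = phi_1 / (1 - phi_2) = -0.032 / 1.311 = -0.024409,   B = c_1 / (1 - phi_2) = 0 / 1.311 = 0.
Insert (E2) into (E0): gamma(0) (1 - phi_2^2) = phi_1 (1 + phi_2) gamma(1) + c_0.
  phi_1 (1 + phi_2) = (-0.032)(0.689) = -0.022048,   1 - phi_2^2 = 0.903279.
Replace gamma(1) by A gamma(0) + B and collect gamma(0):
  gamma(0) [0.903279 - (-0.022048)(-0.024409)] = c_0 = 2
  gamma(0) * 0.902741 = 2
  gamma(0) = 2 / 0.902741 = 2.215475.
Therefore gamma(0) = 2.2155 (to 4 decimal places).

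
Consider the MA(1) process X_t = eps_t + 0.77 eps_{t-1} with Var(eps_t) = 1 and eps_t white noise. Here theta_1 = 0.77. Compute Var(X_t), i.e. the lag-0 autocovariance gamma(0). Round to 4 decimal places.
\gamma(0) = 1.5929

For an MA(q) process X_t = eps_t + sum_i theta_i eps_{t-i} with
Var(eps_t) = sigma^2, the variance is
  gamma(0) = sigma^2 * (1 + sum_i theta_i^2).
  sum_i theta_i^2 = (0.77)^2 = 0.5929.
  gamma(0) = 1 * (1 + 0.5929) = 1 * 1.5929 = 1.5929.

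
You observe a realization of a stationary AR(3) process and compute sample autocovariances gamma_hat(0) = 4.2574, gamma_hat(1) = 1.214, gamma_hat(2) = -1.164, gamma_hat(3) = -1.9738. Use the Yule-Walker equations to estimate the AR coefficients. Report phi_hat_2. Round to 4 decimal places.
\hat\phi_{2} = -0.2620

The Yule-Walker equations for an AR(p) process read, in matrix form,
  Gamma_p phi = r_p,   with   (Gamma_p)_{ij} = gamma(|i - j|),
                       (r_p)_i = gamma(i),   i,j = 1..p.
Substitute the sample gammas (Toeplitz matrix and right-hand side of size 3):
  Gamma_p = [[4.2574, 1.214, -1.164], [1.214, 4.2574, 1.214], [-1.164, 1.214, 4.2574]]
  r_p     = [1.214, -1.164, -1.9738]
Written out (R1..R3):
  (R1) 4.2574 phi_1 + 1.214 phi_2 - 1.164 phi_3 = 1.214
  (R2) 1.214 phi_1 + 4.2574 phi_2 + 1.214 phi_3 = -1.164
  (R3) -1.164 phi_1 + 1.214 phi_2 + 4.2574 phi_3 = -1.9738
Gaussian elimination:
  R2 <- R2 - (1.214/4.2574) R1 = R2 - (0.285151) R1:  3.911227 phi_2 + 1.545915 phi_3 = -1.510173
  R3 <- R3 - (-1.164/4.2574) R1 = R3 - (-0.273406) R1:  1.545915 phi_2 + 3.939155 phi_3 = -1.641885
  R3 <- R3 - (1.545915/3.911227) R2 = R3 - (0.395251) R2:  3.328131 phi_3 = -1.044988
Back-substitution:
  phi_hat_3 = -1.044988 / 3.328131 = -0.313986
  phi_hat_2 = (-1.510173 - (1.545915)(-0.313986)) / 3.911227 = -0.262009
  phi_hat_1 = (1.214 - (1.214)(-0.262009) - (-1.164)(-0.313986)) / 4.2574 = 0.274017
So phi_hat = [0.2740, -0.2620, -0.3140].
Therefore phi_hat_2 = -0.2620.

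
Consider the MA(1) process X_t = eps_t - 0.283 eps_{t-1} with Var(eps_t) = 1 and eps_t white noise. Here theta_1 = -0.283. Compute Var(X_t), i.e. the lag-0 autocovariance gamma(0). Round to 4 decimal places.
\gamma(0) = 1.0801

For an MA(q) process X_t = eps_t + sum_i theta_i eps_{t-i} with
Var(eps_t) = sigma^2, the variance is
  gamma(0) = sigma^2 * (1 + sum_i theta_i^2).
  sum_i theta_i^2 = (-0.283)^2 = 0.080089.
  gamma(0) = 1 * (1 + 0.080089) = 1 * 1.080089 = 1.080089, which rounds to 1.0801.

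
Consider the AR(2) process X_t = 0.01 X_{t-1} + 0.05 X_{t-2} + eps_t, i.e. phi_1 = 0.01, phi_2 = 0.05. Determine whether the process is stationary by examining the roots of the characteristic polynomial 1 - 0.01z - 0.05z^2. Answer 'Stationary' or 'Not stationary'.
\text{Stationary}

The AR(p) characteristic polynomial is P(z) = 1 - 0.01z - 0.05z^2.
Stationarity requires all roots to lie outside the unit circle, i.e. |z| > 1 for every root.
Set 1 + (-0.01) z + (-0.05) z^2 = 0, i.e. a z^2 + b z + c = 0 with a = -0.05, b = -0.01, c = 1.
Discriminant D = b^2 - 4ac = (-0.01)^2 - 4*(-0.05)*1 = 0.0001 - (-0.2) = 0.2001.
D >= 0, so the roots are real: z = (-b +/- sqrt(D)) / (2a) = (0.01 +/- 0.447325) / (-0.1).
  z_1 = (0.01 + 0.447325) / (-0.1) = -4.5733,   |z_1| = 4.5733.
  z_2 = (0.01 - 0.447325) / (-0.1) = 4.3733,   |z_2| = 4.3733.
Moduli of all roots: 4.5733, 4.3733.
All moduli strictly greater than 1? Yes.
Verdict: Stationary.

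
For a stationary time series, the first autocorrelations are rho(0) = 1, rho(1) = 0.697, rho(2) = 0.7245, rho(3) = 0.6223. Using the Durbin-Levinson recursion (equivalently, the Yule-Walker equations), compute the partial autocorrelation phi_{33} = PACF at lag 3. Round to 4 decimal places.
\phi_{33} = 0.0699

The PACF at lag k is phi_{kk}, the last component of the solution
to the Yule-Walker system G_k phi = r_k where
  (G_k)_{ij} = rho(|i - j|), (r_k)_i = rho(i), i,j = 1..k.
Equivalently, Durbin-Levinson gives phi_{kk} iteratively:
  phi_{11} = rho(1)
  phi_{kk} = [rho(k) - sum_{j=1..k-1} phi_{k-1,j} rho(k-j)]
            / [1 - sum_{j=1..k-1} phi_{k-1,j} rho(j)],
  phi_{k,j} = phi_{k-1,j} - phi_{kk} phi_{k-1,k-j},  j = 1..k-1.
Step k = 1:
  phi_11 = rho(1) = 0.697.
Step k = 2:
  phi_22 = [rho(2) - phi_11 rho(1)] / [1 - phi_11 rho(1)] = [0.7245 - (0.697)(0.697)] / [1 - (0.697)(0.697)]
         = 0.238691 / 0.514191 = 0.464207.
  Update: phi_21 = phi_11 - phi_22 phi_11 = 0.697 - (0.464207)(0.697) = 0.373448.
Step k = 3:
  phi_33 = [rho(3) - phi_21 rho(2) - phi_22 rho(1)] / [1 - phi_21 rho(1) - phi_22 rho(2)]
    numerator   = 0.6223 - (0.373448)(0.7245) - (0.464207)(0.697) = 0.02818487
    denominator = 1 - (0.373448)(0.697) - (0.464207)(0.7245) = 0.403389
  phi_33 = 0.02818487 / 0.403389 = 0.0699.
Therefore phi_{33} = 0.0699.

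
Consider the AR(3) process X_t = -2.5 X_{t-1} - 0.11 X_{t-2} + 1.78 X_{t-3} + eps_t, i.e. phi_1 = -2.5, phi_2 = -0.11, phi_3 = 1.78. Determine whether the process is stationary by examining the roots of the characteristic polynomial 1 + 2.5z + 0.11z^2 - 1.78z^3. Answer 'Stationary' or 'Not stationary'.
\text{Not stationary}

The AR(p) characteristic polynomial is P(z) = 1 + 2.5z + 0.11z^2 - 1.78z^3.
Stationarity requires all roots to lie outside the unit circle, i.e. |z| > 1 for every root.
Degree 3: look for a simple real root z0 first, then factor out (1 - z/z0) and solve the remaining quadratic.
Testing z0 = -0.5: P(-0.5) = 1 + (2.5)(-0.5) + (0.11)(-0.5)^2 + (-1.78)(-0.5)^3
  = 1 + (-1.25) + (0.0275) + (0.2225) = 0.  So z_0 = -0.5 is a root, |z_0| = 0.5.
Divide out the factor (1 + 2 z) = (1 - z/z0) (since 1/z0 = -2):
  P(z) = (1 + 2 z)(1 + (0.5) z + (-0.89) z^2)
  [check: z-coef 0.5 - (-2) = 2.5; z^2-coef -0.89 - (-2)(0.5) = 0.11; z^3-coef -(-2)(-0.89) = -1.78.]
Remaining roots from the quadratic factor 1 + (0.5) z + (-0.89) z^2:
  Set 1 + (0.5) z + (-0.89) z^2 = 0, i.e. a z^2 + b z + c = 0 with a = -0.89, b = 0.5, c = 1.
  Discriminant D = b^2 - 4ac = (0.5)^2 - 4*(-0.89)*1 = 0.25 - (-3.56) = 3.81.
  D >= 0, so the roots are real: z = (-b +/- sqrt(D)) / (2a) = (-0.5 +/- 1.951922) / (-1.78).
    z_1 = (-0.5 + 1.951922) / (-1.78) = -0.8157,   |z_1| = 0.8157.
    z_2 = (-0.5 - 1.951922) / (-1.78) = 1.3775,   |z_2| = 1.3775.
Moduli of all roots: 0.5000, 0.8157, 1.3775.
All moduli strictly greater than 1? No.
Verdict: Not stationary.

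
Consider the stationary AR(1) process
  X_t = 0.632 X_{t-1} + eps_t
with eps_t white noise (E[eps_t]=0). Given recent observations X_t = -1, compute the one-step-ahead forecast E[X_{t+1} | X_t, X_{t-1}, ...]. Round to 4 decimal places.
E[X_{t+1} \mid \mathcal F_t] = -0.6320

For an AR(p) model X_t = c + sum_i phi_i X_{t-i} + eps_t, the
one-step-ahead conditional mean is
  E[X_{t+1} | X_t, ...] = c + sum_i phi_i X_{t+1-i}.
Substitute known values:
  E[X_{t+1} | ...] = (0.632) * (-1)
                   = -0.6320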